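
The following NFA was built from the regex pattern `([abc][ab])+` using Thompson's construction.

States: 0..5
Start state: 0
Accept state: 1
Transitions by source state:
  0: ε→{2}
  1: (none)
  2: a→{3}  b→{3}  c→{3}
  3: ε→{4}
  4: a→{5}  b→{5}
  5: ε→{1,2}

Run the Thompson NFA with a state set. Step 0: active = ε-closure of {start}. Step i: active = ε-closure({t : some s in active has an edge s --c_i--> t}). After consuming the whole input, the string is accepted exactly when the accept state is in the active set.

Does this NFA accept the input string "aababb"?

Answer: ACCEPT

Derivation:
S₀ = ε-closure({0}) = {0,2}
'a' @ 1: {3,4}
'a' @ 2: {1,2,5}  [accepting]
'b' @ 3: {3,4}
'a' @ 4: {1,2,5}  [accepting]
'b' @ 5: {3,4}
'b' @ 6: {1,2,5}  [accepting]
final: {1,2,5}; accept 1 in set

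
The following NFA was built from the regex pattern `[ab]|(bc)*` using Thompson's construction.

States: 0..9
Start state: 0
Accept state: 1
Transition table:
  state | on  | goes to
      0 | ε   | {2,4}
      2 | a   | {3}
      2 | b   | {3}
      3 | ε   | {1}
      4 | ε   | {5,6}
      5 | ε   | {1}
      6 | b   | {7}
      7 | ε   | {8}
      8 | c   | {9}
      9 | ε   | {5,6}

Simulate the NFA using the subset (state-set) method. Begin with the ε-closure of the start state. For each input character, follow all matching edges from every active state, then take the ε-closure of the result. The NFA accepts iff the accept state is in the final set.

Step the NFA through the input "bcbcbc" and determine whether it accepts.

Answer: ACCEPT

Steps:
start: ε-closure({0}) = {0,1,2,4,5,6}
'b' @ 1: {1,3,7,8}  ✓accept
'c' @ 2: {1,5,6,9}  ✓accept
'b' @ 3: {7,8}
'c' @ 4: {1,5,6,9}  ✓accept
'b' @ 5: {7,8}
'c' @ 6: {1,5,6,9}  ✓accept
end set {1,5,6,9} — state 1 in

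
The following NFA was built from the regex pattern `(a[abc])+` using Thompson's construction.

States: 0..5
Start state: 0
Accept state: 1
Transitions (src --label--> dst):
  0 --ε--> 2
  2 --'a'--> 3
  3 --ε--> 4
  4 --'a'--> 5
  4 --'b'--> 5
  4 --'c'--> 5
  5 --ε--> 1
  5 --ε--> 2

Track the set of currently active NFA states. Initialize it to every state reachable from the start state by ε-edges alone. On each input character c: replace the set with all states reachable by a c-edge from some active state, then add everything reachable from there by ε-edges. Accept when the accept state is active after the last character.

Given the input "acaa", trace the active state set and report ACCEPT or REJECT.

Answer: ACCEPT

Trace:
initial (ε-close {0}): {0,2}
'a' @ 1: {3,4}
'c' @ 2: {1,2,5}  ✓accept
'a' @ 3: {3,4}
'a' @ 4: {1,2,5}  ✓accept
end set {1,2,5} — state 1 in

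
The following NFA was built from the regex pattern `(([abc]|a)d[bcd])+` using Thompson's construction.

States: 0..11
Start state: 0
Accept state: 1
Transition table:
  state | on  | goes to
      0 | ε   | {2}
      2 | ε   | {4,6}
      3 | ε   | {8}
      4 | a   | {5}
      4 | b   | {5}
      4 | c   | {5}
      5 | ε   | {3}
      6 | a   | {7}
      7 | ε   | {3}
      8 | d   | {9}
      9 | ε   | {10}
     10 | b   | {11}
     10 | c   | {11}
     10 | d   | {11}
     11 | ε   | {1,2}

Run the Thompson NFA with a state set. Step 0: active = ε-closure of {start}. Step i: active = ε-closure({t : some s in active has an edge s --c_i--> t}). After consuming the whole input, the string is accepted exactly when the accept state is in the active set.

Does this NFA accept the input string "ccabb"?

Answer: REJECT

Steps:
start: ε-closure({0}) = {0,2,4,6}
'c' @ 1: {3,5,8}
'c' @ 2: {}  — dead — no transitions
rest 'abb' ignored (set empty)
end set {} — state 1 not in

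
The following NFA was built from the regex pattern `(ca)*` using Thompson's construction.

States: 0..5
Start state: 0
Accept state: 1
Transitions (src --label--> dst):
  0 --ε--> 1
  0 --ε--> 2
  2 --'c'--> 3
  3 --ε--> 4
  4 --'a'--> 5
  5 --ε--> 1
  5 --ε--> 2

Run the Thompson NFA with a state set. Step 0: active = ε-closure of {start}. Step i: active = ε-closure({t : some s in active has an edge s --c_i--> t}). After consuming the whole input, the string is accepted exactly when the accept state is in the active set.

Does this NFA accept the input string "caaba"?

S₀ = ε-closure({0}) = {0,1,2}
'c' @ 1: {3,4}
'a' @ 2: {1,2,5}  [accepting]
'a' @ 3: {}  — dead — no transitions
rest 'ba' ignored (set empty)
final: {}; accept 1 not in set

Answer: REJECT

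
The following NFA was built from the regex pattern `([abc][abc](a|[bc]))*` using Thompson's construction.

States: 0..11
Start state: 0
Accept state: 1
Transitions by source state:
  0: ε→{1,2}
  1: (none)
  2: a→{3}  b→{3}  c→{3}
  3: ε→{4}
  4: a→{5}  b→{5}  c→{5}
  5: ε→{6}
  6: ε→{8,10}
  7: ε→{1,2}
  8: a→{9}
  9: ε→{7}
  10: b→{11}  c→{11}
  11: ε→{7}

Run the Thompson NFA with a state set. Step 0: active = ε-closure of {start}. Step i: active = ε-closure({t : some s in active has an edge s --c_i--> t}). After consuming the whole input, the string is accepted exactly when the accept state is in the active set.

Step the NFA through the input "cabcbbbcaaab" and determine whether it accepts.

start: ε-closure({0}) = {0,1,2}
'c' @ 1: {3,4}
'a' @ 2: {5,6,8,10}
'b' @ 3: {1,2,7,11}  ✓accept
'c' @ 4: {3,4}
'b' @ 5: {5,6,8,10}
'b' @ 6: {1,2,7,11}  ✓accept
'b' @ 7: {3,4}
'c' @ 8: {5,6,8,10}
'a' @ 9: {1,2,7,9}  ✓accept
'a' @ 10: {3,4}
'a' @ 11: {5,6,8,10}
'b' @ 12: {1,2,7,11}  ✓accept
after full input: {1,2,7,11}  (accept=1 in)

Answer: ACCEPT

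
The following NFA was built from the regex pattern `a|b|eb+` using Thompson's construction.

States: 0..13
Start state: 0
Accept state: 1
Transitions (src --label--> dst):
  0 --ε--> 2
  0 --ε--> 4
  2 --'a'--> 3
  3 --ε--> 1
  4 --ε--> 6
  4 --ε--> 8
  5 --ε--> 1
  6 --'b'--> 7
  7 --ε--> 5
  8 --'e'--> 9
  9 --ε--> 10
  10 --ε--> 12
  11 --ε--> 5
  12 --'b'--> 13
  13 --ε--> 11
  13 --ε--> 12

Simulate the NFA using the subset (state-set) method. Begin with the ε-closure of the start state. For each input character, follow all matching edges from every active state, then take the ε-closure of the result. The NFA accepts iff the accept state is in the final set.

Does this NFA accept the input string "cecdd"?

start: ε-closure({0}) = {0,2,4,6,8}
'c' @ 1: {}  — state set empty
rest 'ecdd' ignored (set empty)
final: {}; accept 1 not in set

Answer: REJECT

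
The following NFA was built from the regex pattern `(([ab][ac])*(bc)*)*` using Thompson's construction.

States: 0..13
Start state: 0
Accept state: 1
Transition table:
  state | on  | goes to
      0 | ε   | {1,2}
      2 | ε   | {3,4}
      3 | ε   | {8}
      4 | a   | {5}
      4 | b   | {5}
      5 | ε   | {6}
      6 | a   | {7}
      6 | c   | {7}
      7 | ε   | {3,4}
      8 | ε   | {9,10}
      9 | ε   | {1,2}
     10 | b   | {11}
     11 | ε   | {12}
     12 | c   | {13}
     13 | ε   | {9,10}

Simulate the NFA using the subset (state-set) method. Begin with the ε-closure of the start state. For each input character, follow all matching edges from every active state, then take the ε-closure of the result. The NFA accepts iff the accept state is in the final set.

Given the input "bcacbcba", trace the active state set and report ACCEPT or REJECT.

Answer: ACCEPT

Trace:
S₀ = ε-closure({0}) = {0,1,2,3,4,8,9,10}
'b' @ 1: {5,6,11,12}
'c' @ 2: {1,2,3,4,7,8,9,10,13}  [accepting]
'a' @ 3: {5,6}
'c' @ 4: {1,2,3,4,7,8,9,10}  [accepting]
'b' @ 5: {5,6,11,12}
'c' @ 6: {1,2,3,4,7,8,9,10,13}  [accepting]
'b' @ 7: {5,6,11,12}
'a' @ 8: {1,2,3,4,7,8,9,10}  [accepting]
after full input: {1,2,3,4,7,8,9,10}  (accept=1 in)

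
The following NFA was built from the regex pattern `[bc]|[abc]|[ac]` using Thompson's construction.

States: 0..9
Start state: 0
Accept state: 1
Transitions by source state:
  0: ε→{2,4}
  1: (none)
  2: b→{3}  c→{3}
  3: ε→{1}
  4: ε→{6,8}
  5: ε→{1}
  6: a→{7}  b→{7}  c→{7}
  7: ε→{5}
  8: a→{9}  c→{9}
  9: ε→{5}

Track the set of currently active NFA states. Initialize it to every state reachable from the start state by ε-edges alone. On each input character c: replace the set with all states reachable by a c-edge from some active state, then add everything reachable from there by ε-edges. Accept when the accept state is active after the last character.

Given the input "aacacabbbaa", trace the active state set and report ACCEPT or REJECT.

initial (ε-close {0}): {0,2,4,6,8}
'a' @ 1: {1,5,7,9}  ✓accept
'a' @ 2: {}  — no active states
rest 'cacabbbaa' ignored (set empty)
end set {} — state 1 not in

Answer: REJECT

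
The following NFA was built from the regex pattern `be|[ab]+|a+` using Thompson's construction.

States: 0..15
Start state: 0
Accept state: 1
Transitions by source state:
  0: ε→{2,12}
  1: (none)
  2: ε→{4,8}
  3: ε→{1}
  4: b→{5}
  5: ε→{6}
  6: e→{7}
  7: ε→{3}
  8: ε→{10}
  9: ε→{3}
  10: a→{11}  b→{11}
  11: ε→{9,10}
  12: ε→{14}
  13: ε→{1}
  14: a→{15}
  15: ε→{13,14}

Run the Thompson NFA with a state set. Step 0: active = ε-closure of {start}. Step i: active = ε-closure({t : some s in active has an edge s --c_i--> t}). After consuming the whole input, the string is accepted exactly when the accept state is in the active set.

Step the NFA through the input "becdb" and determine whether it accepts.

Answer: REJECT

Derivation:
S₀ = ε-closure({0}) = {0,2,4,8,10,12,14}
'b' @ 1: {1,3,5,6,9,10,11}  [accepting]
'e' @ 2: {1,3,7}  [accepting]
'c' @ 3: {}  — no active states
rest 'db' ignored (set empty)
final: {}; accept 1 not in set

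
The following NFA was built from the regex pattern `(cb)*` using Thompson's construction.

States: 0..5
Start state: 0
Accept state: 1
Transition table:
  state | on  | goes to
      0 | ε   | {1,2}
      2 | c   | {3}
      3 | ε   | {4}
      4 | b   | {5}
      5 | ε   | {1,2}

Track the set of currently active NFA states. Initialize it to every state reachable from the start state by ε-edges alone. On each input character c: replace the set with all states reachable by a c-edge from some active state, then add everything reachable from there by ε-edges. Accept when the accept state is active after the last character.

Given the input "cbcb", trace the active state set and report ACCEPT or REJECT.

Answer: ACCEPT

Steps:
start: ε-closure({0}) = {0,1,2}
'c' @ 1: {3,4}
'b' @ 2: {1,2,5}  [accepting]
'c' @ 3: {3,4}
'b' @ 4: {1,2,5}  [accepting]
after full input: {1,2,5}  (accept=1 in)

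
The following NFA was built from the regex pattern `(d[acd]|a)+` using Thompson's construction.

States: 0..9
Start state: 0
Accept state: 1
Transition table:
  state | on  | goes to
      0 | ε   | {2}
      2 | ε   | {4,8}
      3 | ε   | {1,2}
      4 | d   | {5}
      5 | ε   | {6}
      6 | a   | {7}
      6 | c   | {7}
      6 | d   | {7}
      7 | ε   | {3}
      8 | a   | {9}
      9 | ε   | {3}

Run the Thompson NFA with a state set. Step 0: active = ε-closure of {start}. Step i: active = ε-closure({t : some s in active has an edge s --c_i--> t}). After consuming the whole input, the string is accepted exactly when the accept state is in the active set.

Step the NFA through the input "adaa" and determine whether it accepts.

initial (ε-close {0}): {0,2,4,8}
'a' @ 1: {1,2,3,4,8,9}  ✓accept
'd' @ 2: {5,6}
'a' @ 3: {1,2,3,4,7,8}  ✓accept
'a' @ 4: {1,2,3,4,8,9}  ✓accept
after full input: {1,2,3,4,8,9}  (accept=1 in)

Answer: ACCEPT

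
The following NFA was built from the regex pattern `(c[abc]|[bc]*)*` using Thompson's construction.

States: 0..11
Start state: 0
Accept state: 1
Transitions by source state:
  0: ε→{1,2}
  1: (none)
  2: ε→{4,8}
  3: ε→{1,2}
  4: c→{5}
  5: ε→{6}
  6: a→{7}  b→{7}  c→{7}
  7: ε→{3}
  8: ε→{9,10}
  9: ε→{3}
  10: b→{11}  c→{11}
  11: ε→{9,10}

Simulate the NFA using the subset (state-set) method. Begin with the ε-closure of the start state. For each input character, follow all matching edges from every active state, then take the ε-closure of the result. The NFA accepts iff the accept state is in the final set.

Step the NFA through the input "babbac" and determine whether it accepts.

Answer: REJECT

Derivation:
start: ε-closure({0}) = {0,1,2,3,4,8,9,10}
'b' @ 1: {1,2,3,4,8,9,10,11}  (accept∈set)
'a' @ 2: {}  — dead — no transitions
rest 'bbac' ignored (set empty)
after full input: {}  (accept=1 not in)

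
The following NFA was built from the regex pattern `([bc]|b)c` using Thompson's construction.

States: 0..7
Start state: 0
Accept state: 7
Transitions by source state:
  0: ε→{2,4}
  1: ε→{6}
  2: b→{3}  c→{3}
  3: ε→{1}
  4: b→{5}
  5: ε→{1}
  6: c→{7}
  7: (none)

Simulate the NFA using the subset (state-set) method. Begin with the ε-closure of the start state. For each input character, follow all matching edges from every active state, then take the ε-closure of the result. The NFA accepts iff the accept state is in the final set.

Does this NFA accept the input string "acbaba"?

Answer: REJECT

Steps:
S₀ = ε-closure({0}) = {0,2,4}
'a' @ 1: {}  — dead — no transitions
rest 'cbaba' ignored (set empty)
final: {}; accept 7 not in set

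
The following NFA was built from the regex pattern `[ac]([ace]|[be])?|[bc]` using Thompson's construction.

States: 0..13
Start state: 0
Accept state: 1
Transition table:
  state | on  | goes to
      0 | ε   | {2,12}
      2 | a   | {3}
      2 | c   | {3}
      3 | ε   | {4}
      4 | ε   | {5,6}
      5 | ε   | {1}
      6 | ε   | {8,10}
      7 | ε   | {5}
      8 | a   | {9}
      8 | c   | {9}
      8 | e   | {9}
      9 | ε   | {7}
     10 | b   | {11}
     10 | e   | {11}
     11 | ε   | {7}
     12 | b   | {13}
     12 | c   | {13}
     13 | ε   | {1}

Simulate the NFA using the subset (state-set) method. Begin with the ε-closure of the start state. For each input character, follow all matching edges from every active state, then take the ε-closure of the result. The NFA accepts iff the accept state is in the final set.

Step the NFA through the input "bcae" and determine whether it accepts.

start: ε-closure({0}) = {0,2,12}
'b' @ 1: {1,13}  ✓accept
'c' @ 2: {}  — dead — no transitions
rest 'ae' ignored (set empty)
after full input: {}  (accept=1 not in)

Answer: REJECT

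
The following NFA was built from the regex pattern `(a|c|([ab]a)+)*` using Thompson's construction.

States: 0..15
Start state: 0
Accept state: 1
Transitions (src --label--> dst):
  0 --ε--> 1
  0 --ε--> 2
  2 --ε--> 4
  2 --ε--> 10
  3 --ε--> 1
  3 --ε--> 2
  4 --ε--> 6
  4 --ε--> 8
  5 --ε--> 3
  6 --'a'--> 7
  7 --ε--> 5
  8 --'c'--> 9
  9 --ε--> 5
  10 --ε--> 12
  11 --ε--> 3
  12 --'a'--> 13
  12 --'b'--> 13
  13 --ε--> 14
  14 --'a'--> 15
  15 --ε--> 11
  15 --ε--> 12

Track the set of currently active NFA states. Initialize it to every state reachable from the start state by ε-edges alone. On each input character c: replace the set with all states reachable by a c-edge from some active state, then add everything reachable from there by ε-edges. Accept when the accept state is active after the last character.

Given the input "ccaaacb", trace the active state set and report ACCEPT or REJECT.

start: ε-closure({0}) = {0,1,2,4,6,8,10,12}
'c' @ 1: {1,2,3,4,5,6,8,9,10,12}  [accepting]
'c' @ 2: {1,2,3,4,5,6,8,9,10,12}  [accepting]
'a' @ 3: {1,2,3,4,5,6,7,8,10,12,13,14}  [accepting]
'a' @ 4: {1,2,3,4,5,6,7,8,10,11,12,13,14,15}  [accepting]
'a' @ 5: {1,2,3,4,5,6,7,8,10,11,12,13,14,15}  [accepting]
'c' @ 6: {1,2,3,4,5,6,8,9,10,12}  [accepting]
'b' @ 7: {13,14}
after full input: {13,14}  (accept=1 not in)

Answer: REJECT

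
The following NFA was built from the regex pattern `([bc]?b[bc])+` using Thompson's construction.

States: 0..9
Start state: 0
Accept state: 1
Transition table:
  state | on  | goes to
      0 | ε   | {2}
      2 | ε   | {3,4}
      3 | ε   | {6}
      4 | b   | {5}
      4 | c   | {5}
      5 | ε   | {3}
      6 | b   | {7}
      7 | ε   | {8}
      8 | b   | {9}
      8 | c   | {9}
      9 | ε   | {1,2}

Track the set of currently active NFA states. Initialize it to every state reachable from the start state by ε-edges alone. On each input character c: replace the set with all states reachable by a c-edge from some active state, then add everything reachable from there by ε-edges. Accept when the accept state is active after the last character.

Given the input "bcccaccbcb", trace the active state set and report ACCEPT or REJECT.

start: ε-closure({0}) = {0,2,3,4,6}
'b' @ 1: {3,5,6,7,8}
'c' @ 2: {1,2,3,4,6,9}  [accepting]
'c' @ 3: {3,5,6}
'c' @ 4: {}  — no active states
rest 'accbcb' ignored (set empty)
after full input: {}  (accept=1 not in)

Answer: REJECT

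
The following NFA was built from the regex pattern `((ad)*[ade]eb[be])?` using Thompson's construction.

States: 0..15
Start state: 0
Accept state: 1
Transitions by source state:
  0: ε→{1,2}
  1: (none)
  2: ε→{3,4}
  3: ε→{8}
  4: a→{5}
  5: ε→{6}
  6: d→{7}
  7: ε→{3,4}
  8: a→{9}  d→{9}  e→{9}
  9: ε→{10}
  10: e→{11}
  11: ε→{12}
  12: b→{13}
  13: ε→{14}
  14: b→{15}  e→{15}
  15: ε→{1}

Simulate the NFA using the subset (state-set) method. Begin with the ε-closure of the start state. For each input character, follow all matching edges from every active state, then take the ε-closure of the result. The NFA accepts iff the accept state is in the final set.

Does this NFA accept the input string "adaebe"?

Answer: ACCEPT

Steps:
start: ε-closure({0}) = {0,1,2,3,4,8}
'a' @ 1: {5,6,9,10}
'd' @ 2: {3,4,7,8}
'a' @ 3: {5,6,9,10}
'e' @ 4: {11,12}
'b' @ 5: {13,14}
'e' @ 6: {1,15}  (accept∈set)
after full input: {1,15}  (accept=1 in)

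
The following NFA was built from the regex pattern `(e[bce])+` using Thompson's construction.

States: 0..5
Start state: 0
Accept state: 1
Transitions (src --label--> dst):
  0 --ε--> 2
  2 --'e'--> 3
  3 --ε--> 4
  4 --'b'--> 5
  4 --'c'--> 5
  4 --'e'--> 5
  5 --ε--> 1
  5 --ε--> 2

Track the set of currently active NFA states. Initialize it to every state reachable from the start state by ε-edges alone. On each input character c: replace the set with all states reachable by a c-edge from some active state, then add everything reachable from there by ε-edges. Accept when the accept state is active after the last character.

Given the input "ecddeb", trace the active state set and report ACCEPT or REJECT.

Answer: REJECT

Trace:
start: ε-closure({0}) = {0,2}
'e' @ 1: {3,4}
'c' @ 2: {1,2,5}  (accept∈set)
'd' @ 3: {}  — no active states
rest 'deb' ignored (set empty)
end set {} — state 1 not in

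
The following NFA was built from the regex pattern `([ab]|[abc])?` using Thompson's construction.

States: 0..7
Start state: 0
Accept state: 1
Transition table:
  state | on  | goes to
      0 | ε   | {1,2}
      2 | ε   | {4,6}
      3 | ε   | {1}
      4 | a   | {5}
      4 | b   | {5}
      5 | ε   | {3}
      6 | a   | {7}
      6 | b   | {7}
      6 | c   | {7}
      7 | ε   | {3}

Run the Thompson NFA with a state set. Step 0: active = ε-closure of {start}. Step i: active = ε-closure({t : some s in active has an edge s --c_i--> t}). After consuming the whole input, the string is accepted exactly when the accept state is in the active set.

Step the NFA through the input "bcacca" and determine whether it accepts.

Answer: REJECT

Steps:
start: ε-closure({0}) = {0,1,2,4,6}
'b' @ 1: {1,3,5,7}  [accepting]
'c' @ 2: {}  — no active states
rest 'acca' ignored (set empty)
end set {} — state 1 not in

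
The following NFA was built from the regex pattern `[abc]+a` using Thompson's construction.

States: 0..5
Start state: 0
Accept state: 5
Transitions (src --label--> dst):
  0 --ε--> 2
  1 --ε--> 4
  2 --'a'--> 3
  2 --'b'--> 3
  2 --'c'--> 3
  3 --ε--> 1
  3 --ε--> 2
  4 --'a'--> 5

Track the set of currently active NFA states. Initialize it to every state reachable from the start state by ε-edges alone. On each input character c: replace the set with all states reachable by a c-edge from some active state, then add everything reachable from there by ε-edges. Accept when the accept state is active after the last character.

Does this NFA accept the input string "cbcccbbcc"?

start: ε-closure({0}) = {0,2}
'c' @ 1: {1,2,3,4}
'b' @ 2: {1,2,3,4}
'c' @ 3: {1,2,3,4}
'c' @ 4: {1,2,3,4}
'c' @ 5: {1,2,3,4}
'b' @ 6: {1,2,3,4}
'b' @ 7: {1,2,3,4}
'c' @ 8: {1,2,3,4}
'c' @ 9: {1,2,3,4}
end set {1,2,3,4} — state 5 not in

Answer: REJECT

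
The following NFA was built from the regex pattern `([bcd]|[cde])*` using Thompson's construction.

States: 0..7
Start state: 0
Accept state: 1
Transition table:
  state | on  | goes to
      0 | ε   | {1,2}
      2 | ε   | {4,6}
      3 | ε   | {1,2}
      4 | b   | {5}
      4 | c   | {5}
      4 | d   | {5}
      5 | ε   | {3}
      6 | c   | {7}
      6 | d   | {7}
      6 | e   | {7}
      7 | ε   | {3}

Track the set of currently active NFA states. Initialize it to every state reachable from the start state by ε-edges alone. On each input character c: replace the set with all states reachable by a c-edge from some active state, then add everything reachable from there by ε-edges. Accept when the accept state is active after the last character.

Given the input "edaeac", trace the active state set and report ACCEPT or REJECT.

Answer: REJECT

Derivation:
S₀ = ε-closure({0}) = {0,1,2,4,6}
'e' @ 1: {1,2,3,4,6,7}  ✓accept
'd' @ 2: {1,2,3,4,5,6,7}  ✓accept
'a' @ 3: {}  — dead — no transitions
rest 'eac' ignored (set empty)
after full input: {}  (accept=1 not in)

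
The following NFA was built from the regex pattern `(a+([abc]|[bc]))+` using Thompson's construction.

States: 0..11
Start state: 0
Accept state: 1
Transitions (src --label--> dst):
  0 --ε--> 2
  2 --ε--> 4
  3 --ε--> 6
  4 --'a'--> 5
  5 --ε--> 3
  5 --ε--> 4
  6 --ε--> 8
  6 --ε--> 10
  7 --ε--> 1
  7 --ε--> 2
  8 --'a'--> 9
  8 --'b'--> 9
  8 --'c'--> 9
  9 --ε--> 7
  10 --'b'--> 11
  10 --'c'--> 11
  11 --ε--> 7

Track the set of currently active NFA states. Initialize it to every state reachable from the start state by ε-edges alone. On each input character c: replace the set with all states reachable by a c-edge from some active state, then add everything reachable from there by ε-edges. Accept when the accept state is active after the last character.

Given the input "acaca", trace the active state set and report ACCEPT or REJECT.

Answer: REJECT

Trace:
initial (ε-close {0}): {0,2,4}
'a' @ 1: {3,4,5,6,8,10}
'c' @ 2: {1,2,4,7,9,11}  [accepting]
'a' @ 3: {3,4,5,6,8,10}
'c' @ 4: {1,2,4,7,9,11}  [accepting]
'a' @ 5: {3,4,5,6,8,10}
after full input: {3,4,5,6,8,10}  (accept=1 not in)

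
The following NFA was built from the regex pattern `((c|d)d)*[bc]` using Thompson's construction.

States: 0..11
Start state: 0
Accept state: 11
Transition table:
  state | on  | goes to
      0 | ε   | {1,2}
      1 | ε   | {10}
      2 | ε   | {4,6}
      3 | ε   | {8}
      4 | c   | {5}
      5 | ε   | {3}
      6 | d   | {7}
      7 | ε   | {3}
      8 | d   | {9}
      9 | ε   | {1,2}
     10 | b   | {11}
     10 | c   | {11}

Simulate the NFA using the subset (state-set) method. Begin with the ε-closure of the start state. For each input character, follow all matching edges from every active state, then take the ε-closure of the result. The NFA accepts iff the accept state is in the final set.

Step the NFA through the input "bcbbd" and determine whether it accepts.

S₀ = ε-closure({0}) = {0,1,2,4,6,10}
'b' @ 1: {11}  (accept∈set)
'c' @ 2: {}  — no active states
rest 'bbd' ignored (set empty)
final: {}; accept 11 not in set

Answer: REJECT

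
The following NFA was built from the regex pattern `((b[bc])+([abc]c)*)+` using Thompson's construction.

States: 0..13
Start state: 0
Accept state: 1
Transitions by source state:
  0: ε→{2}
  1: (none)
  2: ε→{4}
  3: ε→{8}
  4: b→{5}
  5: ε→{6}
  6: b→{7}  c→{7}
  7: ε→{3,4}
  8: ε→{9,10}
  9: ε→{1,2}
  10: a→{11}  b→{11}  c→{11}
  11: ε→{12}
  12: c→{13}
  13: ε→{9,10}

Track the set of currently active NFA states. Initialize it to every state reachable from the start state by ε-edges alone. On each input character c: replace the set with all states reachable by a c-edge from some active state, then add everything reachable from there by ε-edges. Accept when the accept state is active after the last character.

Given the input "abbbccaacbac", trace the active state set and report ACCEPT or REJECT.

Answer: REJECT

Derivation:
start: ε-closure({0}) = {0,2,4}
'a' @ 1: {}  — no active states
rest 'bbbccaacbac' ignored (set empty)
final: {}; accept 1 not in set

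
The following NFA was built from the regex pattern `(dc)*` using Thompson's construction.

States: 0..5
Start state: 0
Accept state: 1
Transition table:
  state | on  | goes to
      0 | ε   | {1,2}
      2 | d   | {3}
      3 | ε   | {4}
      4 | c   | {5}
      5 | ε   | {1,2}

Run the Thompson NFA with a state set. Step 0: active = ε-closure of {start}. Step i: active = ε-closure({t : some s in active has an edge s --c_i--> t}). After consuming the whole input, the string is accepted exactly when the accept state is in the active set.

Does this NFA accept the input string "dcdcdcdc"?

Answer: ACCEPT

Steps:
start: ε-closure({0}) = {0,1,2}
'd' @ 1: {3,4}
'c' @ 2: {1,2,5}  [accepting]
'd' @ 3: {3,4}
'c' @ 4: {1,2,5}  [accepting]
'd' @ 5: {3,4}
'c' @ 6: {1,2,5}  [accepting]
'd' @ 7: {3,4}
'c' @ 8: {1,2,5}  [accepting]
after full input: {1,2,5}  (accept=1 in)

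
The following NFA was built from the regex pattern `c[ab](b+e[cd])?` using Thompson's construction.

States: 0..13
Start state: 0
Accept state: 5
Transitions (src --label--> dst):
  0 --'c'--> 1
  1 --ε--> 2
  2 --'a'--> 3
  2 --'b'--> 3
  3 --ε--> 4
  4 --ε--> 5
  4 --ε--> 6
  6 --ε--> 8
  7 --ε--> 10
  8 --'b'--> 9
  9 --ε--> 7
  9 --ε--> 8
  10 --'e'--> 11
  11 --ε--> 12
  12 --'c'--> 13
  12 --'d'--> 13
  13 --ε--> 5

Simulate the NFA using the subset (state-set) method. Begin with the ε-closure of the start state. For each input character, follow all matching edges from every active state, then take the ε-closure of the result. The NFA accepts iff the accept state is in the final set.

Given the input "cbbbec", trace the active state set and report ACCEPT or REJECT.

Answer: ACCEPT

Trace:
initial (ε-close {0}): {0}
'c' @ 1: {1,2}
'b' @ 2: {3,4,5,6,8}  [accepting]
'b' @ 3: {7,8,9,10}
'b' @ 4: {7,8,9,10}
'e' @ 5: {11,12}
'c' @ 6: {5,13}  [accepting]
final: {5,13}; accept 5 in set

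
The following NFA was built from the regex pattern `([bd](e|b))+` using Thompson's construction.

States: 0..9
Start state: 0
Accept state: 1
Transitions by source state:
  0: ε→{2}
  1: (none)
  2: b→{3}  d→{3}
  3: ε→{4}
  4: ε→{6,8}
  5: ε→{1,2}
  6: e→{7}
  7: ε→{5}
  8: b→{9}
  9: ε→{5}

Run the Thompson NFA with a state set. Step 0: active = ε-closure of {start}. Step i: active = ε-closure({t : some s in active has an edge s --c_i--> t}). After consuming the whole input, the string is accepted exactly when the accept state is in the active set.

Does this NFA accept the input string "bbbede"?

Answer: ACCEPT

Derivation:
initial (ε-close {0}): {0,2}
'b' @ 1: {3,4,6,8}
'b' @ 2: {1,2,5,9}  (accept∈set)
'b' @ 3: {3,4,6,8}
'e' @ 4: {1,2,5,7}  (accept∈set)
'd' @ 5: {3,4,6,8}
'e' @ 6: {1,2,5,7}  (accept∈set)
after full input: {1,2,5,7}  (accept=1 in)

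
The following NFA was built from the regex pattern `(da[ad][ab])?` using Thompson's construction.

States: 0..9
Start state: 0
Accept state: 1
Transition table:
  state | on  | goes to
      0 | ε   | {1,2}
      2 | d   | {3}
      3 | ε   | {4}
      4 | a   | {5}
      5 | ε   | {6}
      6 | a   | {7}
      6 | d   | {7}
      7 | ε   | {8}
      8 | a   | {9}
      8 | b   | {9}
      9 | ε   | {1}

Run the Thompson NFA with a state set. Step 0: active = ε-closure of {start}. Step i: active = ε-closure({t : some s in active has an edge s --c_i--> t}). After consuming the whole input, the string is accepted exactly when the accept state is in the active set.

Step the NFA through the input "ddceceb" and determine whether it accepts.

Answer: REJECT

Derivation:
S₀ = ε-closure({0}) = {0,1,2}
'd' @ 1: {3,4}
'd' @ 2: {}  — state set empty
rest 'ceceb' ignored (set empty)
after full input: {}  (accept=1 not in)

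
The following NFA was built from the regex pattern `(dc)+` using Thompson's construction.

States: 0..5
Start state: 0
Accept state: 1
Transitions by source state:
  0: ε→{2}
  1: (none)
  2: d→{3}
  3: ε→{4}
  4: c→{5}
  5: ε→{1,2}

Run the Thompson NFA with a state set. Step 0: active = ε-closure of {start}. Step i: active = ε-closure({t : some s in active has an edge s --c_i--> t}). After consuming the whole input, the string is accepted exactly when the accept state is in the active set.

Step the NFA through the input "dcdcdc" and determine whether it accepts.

Answer: ACCEPT

Trace:
start: ε-closure({0}) = {0,2}
'd' @ 1: {3,4}
'c' @ 2: {1,2,5}  ✓accept
'd' @ 3: {3,4}
'c' @ 4: {1,2,5}  ✓accept
'd' @ 5: {3,4}
'c' @ 6: {1,2,5}  ✓accept
final: {1,2,5}; accept 1 in set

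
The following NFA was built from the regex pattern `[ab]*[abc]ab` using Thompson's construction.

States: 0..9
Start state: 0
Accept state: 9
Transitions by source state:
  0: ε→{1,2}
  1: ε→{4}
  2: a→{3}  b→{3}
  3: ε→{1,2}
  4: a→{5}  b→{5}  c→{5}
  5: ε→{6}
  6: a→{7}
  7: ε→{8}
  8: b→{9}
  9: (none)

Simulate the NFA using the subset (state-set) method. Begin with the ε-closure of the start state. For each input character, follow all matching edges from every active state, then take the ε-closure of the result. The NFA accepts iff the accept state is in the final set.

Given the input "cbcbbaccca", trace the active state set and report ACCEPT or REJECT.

initial (ε-close {0}): {0,1,2,4}
'c' @ 1: {5,6}
'b' @ 2: {}  — state set empty
rest 'cbbaccca' ignored (set empty)
end set {} — state 9 not in

Answer: REJECT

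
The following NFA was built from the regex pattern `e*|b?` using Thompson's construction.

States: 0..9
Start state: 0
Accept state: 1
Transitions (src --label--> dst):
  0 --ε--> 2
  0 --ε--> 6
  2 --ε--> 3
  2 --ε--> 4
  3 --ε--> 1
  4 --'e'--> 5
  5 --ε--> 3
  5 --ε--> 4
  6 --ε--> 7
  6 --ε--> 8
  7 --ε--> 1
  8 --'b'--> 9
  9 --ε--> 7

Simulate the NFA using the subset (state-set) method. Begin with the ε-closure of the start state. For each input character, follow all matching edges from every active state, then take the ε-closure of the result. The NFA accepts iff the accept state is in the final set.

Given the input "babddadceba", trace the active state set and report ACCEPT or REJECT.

Answer: REJECT

Steps:
initial (ε-close {0}): {0,1,2,3,4,6,7,8}
'b' @ 1: {1,7,9}  (accept∈set)
'a' @ 2: {}  — no active states
rest 'bddadceba' ignored (set empty)
final: {}; accept 1 not in set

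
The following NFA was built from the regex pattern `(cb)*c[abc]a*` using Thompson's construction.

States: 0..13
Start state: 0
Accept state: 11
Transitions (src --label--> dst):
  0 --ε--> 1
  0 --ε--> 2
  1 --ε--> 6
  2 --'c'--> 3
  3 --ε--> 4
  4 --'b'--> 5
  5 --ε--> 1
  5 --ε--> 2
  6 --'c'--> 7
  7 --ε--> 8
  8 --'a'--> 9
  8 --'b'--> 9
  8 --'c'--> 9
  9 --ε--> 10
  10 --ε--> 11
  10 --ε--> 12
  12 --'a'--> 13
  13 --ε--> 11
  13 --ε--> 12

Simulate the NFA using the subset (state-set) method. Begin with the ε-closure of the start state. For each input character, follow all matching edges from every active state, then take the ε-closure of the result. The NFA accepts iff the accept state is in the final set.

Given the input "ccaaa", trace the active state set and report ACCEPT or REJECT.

Answer: ACCEPT

Derivation:
S₀ = ε-closure({0}) = {0,1,2,6}
'c' @ 1: {3,4,7,8}
'c' @ 2: {9,10,11,12}  ✓accept
'a' @ 3: {11,12,13}  ✓accept
'a' @ 4: {11,12,13}  ✓accept
'a' @ 5: {11,12,13}  ✓accept
final: {11,12,13}; accept 11 in set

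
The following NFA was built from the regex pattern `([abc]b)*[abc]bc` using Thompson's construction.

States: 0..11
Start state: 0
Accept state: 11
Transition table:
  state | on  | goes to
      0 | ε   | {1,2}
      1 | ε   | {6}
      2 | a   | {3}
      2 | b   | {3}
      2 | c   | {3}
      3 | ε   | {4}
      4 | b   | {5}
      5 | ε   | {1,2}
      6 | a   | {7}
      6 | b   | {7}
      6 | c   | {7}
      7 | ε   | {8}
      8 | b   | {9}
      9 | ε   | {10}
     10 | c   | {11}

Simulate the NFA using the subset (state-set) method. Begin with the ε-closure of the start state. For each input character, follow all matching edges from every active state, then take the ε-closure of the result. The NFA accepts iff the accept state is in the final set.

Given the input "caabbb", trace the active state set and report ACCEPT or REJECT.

initial (ε-close {0}): {0,1,2,6}
'c' @ 1: {3,4,7,8}
'a' @ 2: {}  — no active states
rest 'abbb' ignored (set empty)
final: {}; accept 11 not in set

Answer: REJECT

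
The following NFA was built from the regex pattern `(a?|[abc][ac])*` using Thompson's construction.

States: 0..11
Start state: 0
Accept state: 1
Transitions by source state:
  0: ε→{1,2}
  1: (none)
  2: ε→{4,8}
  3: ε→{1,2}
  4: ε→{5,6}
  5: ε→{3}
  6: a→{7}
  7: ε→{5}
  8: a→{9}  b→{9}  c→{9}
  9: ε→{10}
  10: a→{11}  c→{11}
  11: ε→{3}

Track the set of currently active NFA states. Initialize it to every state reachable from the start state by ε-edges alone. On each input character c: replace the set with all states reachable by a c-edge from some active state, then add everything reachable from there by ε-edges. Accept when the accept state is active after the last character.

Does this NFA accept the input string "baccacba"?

initial (ε-close {0}): {0,1,2,3,4,5,6,8}
'b' @ 1: {9,10}
'a' @ 2: {1,2,3,4,5,6,8,11}  (accept∈set)
'c' @ 3: {9,10}
'c' @ 4: {1,2,3,4,5,6,8,11}  (accept∈set)
'a' @ 5: {1,2,3,4,5,6,7,8,9,10}  (accept∈set)
'c' @ 6: {1,2,3,4,5,6,8,9,10,11}  (accept∈set)
'b' @ 7: {9,10}
'a' @ 8: {1,2,3,4,5,6,8,11}  (accept∈set)
final: {1,2,3,4,5,6,8,11}; accept 1 in set

Answer: ACCEPT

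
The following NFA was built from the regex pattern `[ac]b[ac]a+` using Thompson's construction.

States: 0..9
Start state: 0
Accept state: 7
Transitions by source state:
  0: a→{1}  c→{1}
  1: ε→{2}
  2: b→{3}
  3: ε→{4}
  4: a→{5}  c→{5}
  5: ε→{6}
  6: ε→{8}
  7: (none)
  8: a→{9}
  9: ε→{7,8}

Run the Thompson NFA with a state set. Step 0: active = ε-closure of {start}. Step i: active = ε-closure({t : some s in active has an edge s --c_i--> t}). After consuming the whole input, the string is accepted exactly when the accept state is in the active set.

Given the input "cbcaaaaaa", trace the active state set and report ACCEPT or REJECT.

Answer: ACCEPT

Derivation:
start: ε-closure({0}) = {0}
'c' @ 1: {1,2}
'b' @ 2: {3,4}
'c' @ 3: {5,6,8}
'a' @ 4: {7,8,9}  [accepting]
'a' @ 5: {7,8,9}  [accepting]
'a' @ 6: {7,8,9}  [accepting]
'a' @ 7: {7,8,9}  [accepting]
'a' @ 8: {7,8,9}  [accepting]
'a' @ 9: {7,8,9}  [accepting]
end set {7,8,9} — state 7 in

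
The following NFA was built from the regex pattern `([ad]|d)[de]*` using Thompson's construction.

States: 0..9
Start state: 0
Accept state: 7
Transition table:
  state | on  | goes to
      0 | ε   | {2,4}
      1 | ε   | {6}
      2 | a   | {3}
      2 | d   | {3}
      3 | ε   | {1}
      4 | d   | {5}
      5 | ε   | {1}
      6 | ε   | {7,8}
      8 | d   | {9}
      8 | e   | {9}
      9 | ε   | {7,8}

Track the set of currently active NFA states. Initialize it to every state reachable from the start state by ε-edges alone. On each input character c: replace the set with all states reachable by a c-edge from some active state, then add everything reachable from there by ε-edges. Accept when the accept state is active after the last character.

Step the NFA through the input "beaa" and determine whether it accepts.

Answer: REJECT

Trace:
initial (ε-close {0}): {0,2,4}
'b' @ 1: {}  — dead — no transitions
rest 'eaa' ignored (set empty)
final: {}; accept 7 not in set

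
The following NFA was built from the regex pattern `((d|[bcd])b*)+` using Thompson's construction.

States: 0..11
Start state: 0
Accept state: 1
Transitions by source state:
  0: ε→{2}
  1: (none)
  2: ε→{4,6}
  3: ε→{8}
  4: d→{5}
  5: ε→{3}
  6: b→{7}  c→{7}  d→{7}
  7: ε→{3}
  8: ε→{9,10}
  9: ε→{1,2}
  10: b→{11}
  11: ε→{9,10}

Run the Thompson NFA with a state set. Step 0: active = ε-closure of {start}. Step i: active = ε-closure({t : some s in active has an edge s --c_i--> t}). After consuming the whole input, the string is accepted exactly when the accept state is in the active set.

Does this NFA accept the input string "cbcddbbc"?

Answer: ACCEPT

Derivation:
initial (ε-close {0}): {0,2,4,6}
'c' @ 1: {1,2,3,4,6,7,8,9,10}  (accept∈set)
'b' @ 2: {1,2,3,4,6,7,8,9,10,11}  (accept∈set)
'c' @ 3: {1,2,3,4,6,7,8,9,10}  (accept∈set)
'd' @ 4: {1,2,3,4,5,6,7,8,9,10}  (accept∈set)
'd' @ 5: {1,2,3,4,5,6,7,8,9,10}  (accept∈set)
'b' @ 6: {1,2,3,4,6,7,8,9,10,11}  (accept∈set)
'b' @ 7: {1,2,3,4,6,7,8,9,10,11}  (accept∈set)
'c' @ 8: {1,2,3,4,6,7,8,9,10}  (accept∈set)
final: {1,2,3,4,6,7,8,9,10}; accept 1 in set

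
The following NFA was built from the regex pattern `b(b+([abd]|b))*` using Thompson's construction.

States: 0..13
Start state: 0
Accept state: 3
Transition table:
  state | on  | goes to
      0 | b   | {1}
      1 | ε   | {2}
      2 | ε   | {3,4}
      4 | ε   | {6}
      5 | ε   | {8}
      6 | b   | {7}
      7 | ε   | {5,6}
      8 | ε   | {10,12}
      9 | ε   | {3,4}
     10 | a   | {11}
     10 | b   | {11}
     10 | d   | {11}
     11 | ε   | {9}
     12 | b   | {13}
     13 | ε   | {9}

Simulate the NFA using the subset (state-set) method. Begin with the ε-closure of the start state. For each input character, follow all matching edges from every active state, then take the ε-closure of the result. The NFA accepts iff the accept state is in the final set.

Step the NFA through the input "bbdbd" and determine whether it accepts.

Answer: ACCEPT

Steps:
start: ε-closure({0}) = {0}
'b' @ 1: {1,2,3,4,6}  ✓accept
'b' @ 2: {5,6,7,8,10,12}
'd' @ 3: {3,4,6,9,11}  ✓accept
'b' @ 4: {5,6,7,8,10,12}
'd' @ 5: {3,4,6,9,11}  ✓accept
end set {3,4,6,9,11} — state 3 in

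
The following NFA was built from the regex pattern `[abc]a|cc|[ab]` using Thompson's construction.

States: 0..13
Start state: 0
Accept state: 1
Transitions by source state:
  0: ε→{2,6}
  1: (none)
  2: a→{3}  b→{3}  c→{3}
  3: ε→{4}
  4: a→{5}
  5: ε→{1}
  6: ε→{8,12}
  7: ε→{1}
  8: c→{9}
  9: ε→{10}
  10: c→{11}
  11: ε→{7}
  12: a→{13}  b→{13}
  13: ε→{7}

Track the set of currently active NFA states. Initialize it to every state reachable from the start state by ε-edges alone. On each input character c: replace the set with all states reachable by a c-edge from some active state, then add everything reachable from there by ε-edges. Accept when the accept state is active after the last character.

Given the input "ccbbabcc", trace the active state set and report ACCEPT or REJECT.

Answer: REJECT

Steps:
start: ε-closure({0}) = {0,2,6,8,12}
'c' @ 1: {3,4,9,10}
'c' @ 2: {1,7,11}  ✓accept
'b' @ 3: {}  — state set empty
rest 'babcc' ignored (set empty)
final: {}; accept 1 not in set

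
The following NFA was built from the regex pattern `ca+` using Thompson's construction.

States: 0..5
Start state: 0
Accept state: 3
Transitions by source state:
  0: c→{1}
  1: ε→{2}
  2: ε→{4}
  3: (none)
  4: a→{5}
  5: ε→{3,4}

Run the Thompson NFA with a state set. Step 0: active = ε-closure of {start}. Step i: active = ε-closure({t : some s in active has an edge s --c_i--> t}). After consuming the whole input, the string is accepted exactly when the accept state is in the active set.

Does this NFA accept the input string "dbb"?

Answer: REJECT

Trace:
start: ε-closure({0}) = {0}
'd' @ 1: {}  — dead — no transitions
rest 'bb' ignored (set empty)
end set {} — state 3 not in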